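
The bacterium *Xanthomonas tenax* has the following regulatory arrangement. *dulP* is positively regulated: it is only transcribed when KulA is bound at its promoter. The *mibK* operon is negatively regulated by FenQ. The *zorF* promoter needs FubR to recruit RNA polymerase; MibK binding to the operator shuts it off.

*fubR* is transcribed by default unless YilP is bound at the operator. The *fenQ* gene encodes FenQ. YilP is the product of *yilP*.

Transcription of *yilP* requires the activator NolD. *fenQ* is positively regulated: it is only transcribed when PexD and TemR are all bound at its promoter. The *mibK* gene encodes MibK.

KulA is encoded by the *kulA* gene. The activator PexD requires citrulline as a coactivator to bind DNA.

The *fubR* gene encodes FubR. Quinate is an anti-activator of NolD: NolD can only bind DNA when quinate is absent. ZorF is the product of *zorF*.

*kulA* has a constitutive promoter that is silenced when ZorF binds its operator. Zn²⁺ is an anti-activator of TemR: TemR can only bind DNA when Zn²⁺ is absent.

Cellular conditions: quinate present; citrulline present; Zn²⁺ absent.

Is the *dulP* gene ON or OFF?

Citrulline is present, so PexD is active.
Zn²⁺ is absent, so TemR is active.
No repressor is bound and PexD and TemR are active, so *fenQ* is transcribed.
So FenQ is produced and active.
With repressor FenQ bound, *mibK* is not transcribed.
So MibK is not produced.
Quinate is present, so NolD is inactive.
Required activator NolD is absent, so *yilP* is not transcribed.
So YilP is not produced.
With no repressor bound, *fubR* is transcribed.
So FubR is produced and active.
No repressor is bound and FubR is active, so *zorF* is transcribed.
So ZorF is produced and active.
With repressor ZorF bound, *kulA* is not transcribed.
So KulA is not produced.
Required activator KulA is absent, so *dulP* is not transcribed.

OFF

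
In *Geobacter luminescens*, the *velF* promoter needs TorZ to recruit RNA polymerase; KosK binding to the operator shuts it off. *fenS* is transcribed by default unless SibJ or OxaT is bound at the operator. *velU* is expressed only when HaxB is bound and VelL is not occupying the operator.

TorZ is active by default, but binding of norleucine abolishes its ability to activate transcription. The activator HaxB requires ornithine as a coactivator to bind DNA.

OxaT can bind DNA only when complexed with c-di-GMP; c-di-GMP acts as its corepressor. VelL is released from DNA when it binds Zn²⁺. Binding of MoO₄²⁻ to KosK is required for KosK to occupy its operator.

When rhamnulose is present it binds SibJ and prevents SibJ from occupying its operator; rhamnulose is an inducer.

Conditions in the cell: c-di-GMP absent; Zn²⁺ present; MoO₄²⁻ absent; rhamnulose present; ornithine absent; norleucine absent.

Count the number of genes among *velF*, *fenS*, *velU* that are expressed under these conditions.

2

MoO₄²⁻ is absent, so KosK is inactive.
Norleucine is absent, so TorZ is active.
No repressor is bound and TorZ is active, so *velF* is transcribed.
→ *velF* is ON.
Rhamnulose is present, so SibJ is inactive.
c-di-GMP is absent, so OxaT is inactive.
With no repressor bound, *fenS* is transcribed.
→ *fenS* is ON.
Ornithine is absent, so HaxB is inactive.
Zn²⁺ is present, so VelL is inactive.
Required activator HaxB is absent, so *velU* is not transcribed.
→ *velU* is OFF.
2 of the 3 genes are transcribed.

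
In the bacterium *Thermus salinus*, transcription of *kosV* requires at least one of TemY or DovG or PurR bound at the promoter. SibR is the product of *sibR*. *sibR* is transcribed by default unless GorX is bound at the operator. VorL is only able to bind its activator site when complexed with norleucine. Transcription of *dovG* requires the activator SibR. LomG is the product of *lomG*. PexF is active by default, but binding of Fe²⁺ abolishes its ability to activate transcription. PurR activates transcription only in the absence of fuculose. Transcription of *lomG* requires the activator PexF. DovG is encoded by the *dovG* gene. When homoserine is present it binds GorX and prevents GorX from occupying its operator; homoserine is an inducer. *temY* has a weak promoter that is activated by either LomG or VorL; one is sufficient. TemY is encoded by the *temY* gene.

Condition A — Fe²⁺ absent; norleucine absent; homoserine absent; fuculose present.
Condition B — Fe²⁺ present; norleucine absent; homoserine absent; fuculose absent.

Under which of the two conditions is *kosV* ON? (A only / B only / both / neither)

both

Condition A:
Fe²⁺ is absent, so PexF is active.
No repressor is bound and PexF is active, so *lomG* is transcribed.
So LomG is produced and active.
Norleucine is absent, so VorL is inactive.
Activator LomG is present, so *temY* is transcribed.
So TemY is produced and active.
Homoserine is absent, so GorX is active.
With repressor GorX bound, *sibR* is not transcribed.
So SibR is not produced.
Required activator SibR is absent, so *dovG* is not transcribed.
So DovG is not produced.
Fuculose is present, so PurR is inactive.
Activator TemY is present, so *kosV* is transcribed.
→ *kosV* is ON in A.
Condition B:
Fe²⁺ is present, so PexF is inactive.
Required activator PexF is absent, so *lomG* is not transcribed.
So LomG is not produced.
Norleucine is absent, so VorL is inactive.
No activator is available at the *temY* promoter, so *temY* is not transcribed.
So TemY is not produced.
Homoserine is absent, so GorX is active.
With repressor GorX bound, *sibR* is not transcribed.
So SibR is not produced.
Required activator SibR is absent, so *dovG* is not transcribed.
So DovG is not produced.
Fuculose is absent, so PurR is active.
Activator PurR is present, so *kosV* is transcribed.
→ *kosV* is ON in B.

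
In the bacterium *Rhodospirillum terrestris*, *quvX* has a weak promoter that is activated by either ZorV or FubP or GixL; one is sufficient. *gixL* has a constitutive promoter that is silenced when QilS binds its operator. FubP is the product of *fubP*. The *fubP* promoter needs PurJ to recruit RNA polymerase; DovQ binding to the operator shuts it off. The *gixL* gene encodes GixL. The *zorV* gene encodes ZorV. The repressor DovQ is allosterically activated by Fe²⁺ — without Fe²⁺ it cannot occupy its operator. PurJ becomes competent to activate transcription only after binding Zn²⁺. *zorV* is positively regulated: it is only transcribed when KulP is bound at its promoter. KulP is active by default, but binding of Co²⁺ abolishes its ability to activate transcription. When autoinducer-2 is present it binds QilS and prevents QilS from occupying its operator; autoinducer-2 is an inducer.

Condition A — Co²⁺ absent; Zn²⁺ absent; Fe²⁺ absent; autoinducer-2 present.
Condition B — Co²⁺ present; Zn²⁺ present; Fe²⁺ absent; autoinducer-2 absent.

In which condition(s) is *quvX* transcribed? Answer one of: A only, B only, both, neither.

both

Condition A:
Co²⁺ is absent, so KulP is active.
No repressor is bound and KulP is active, so *zorV* is transcribed.
So ZorV is produced and active.
Zn²⁺ is absent, so PurJ is inactive.
Fe²⁺ is absent, so DovQ is inactive.
Required activator PurJ is absent, so *fubP* is not transcribed.
So FubP is not produced.
Autoinducer-2 is present, so QilS is inactive.
With no repressor bound, *gixL* is transcribed.
So GixL is produced and active.
Activator ZorV is present, so *quvX* is transcribed.
→ *quvX* is ON in A.
Condition B:
Co²⁺ is present, so KulP is inactive.
Required activator KulP is absent, so *zorV* is not transcribed.
So ZorV is not produced.
Zn²⁺ is present, so PurJ is active.
Fe²⁺ is absent, so DovQ is inactive.
No repressor is bound and PurJ is active, so *fubP* is transcribed.
So FubP is produced and active.
Autoinducer-2 is absent, so QilS is active.
With repressor QilS bound, *gixL* is not transcribed.
So GixL is not produced.
Activator FubP is present, so *quvX* is transcribed.
→ *quvX* is ON in B.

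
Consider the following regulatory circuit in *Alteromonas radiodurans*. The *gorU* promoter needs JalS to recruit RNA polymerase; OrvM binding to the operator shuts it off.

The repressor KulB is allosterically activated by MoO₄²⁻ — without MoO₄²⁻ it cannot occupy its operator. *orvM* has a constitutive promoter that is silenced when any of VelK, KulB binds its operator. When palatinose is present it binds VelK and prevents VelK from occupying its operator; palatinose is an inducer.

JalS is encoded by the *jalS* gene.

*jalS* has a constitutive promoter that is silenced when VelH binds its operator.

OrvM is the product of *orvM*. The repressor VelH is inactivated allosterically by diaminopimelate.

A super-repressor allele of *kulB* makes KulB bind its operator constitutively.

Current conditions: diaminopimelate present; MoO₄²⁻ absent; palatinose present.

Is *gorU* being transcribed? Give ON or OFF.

ON

Diaminopimelate is present, so VelH is inactive.
With no repressor bound, *jalS* is transcribed.
So JalS is produced and active.
Palatinose is present, so VelK is inactive.
KulB is constitutively active in this strain.
With repressor KulB bound, *orvM* is not transcribed.
So OrvM is not produced.
No repressor is bound and JalS is active, so *gorU* is transcribed.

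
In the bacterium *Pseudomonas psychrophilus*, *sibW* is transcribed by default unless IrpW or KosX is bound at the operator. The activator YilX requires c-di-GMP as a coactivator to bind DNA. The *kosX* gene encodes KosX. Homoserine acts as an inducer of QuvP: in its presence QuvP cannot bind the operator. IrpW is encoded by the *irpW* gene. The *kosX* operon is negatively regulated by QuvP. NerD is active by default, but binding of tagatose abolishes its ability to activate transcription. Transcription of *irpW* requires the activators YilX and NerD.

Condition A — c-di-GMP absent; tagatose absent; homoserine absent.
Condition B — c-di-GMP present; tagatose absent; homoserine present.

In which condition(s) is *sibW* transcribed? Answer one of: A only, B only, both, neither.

A only

Condition A:
c-di-GMP is absent, so YilX is inactive.
Tagatose is absent, so NerD is active.
Required activator YilX is absent, so *irpW* is not transcribed.
So IrpW is not produced.
Homoserine is absent, so QuvP is active.
With repressor QuvP bound, *kosX* is not transcribed.
So KosX is not produced.
With no repressor bound, *sibW* is transcribed.
→ *sibW* is ON in A.
Condition B:
c-di-GMP is present, so YilX is active.
Tagatose is absent, so NerD is active.
No repressor is bound and YilX and NerD are active, so *irpW* is transcribed.
So IrpW is produced and active.
Homoserine is present, so QuvP is inactive.
With no repressor bound, *kosX* is transcribed.
So KosX is produced and active.
With repressor IrpW bound, *sibW* is not transcribed.
→ *sibW* is OFF in B.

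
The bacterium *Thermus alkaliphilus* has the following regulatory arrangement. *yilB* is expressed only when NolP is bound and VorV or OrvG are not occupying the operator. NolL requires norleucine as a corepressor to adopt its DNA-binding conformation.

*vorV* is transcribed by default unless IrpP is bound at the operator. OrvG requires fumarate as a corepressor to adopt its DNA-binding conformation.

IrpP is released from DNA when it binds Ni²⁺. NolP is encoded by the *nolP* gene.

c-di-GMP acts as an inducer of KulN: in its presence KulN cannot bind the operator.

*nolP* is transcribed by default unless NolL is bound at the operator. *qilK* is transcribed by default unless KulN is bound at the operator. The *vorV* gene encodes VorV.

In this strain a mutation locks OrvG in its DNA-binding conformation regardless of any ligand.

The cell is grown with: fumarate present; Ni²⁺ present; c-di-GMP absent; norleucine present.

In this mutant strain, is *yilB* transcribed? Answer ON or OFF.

Norleucine is present, so NolL is active.
With repressor NolL bound, *nolP* is not transcribed.
So NolP is not produced.
Ni²⁺ is present, so IrpP is inactive.
With no repressor bound, *vorV* is transcribed.
So VorV is produced and active.
OrvG is constitutively active in this strain.
With repressor VorV bound, *yilB* is not transcribed.

OFF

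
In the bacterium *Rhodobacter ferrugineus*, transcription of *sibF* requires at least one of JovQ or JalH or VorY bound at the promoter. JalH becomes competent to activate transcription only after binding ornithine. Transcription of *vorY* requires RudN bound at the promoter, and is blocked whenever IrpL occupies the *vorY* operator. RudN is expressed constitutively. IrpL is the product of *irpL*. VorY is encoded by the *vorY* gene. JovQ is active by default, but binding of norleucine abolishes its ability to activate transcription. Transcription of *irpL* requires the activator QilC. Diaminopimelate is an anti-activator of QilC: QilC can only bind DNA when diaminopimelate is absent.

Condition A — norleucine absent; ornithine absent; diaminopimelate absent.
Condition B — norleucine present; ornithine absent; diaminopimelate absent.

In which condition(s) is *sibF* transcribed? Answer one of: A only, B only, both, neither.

Condition A:
Norleucine is absent, so JovQ is active.
Ornithine is absent, so JalH is inactive.
RudN is produced constitutively and is active.
Diaminopimelate is absent, so QilC is active.
No repressor is bound and QilC is active, so *irpL* is transcribed.
So IrpL is produced and active.
With repressor IrpL bound, *vorY* is not transcribed.
So VorY is not produced.
Activator JovQ is present, so *sibF* is transcribed.
→ *sibF* is ON in A.
Condition B:
Norleucine is present, so JovQ is inactive.
Ornithine is absent, so JalH is inactive.
RudN is produced constitutively and is active.
Diaminopimelate is absent, so QilC is active.
No repressor is bound and QilC is active, so *irpL* is transcribed.
So IrpL is produced and active.
With repressor IrpL bound, *vorY* is not transcribed.
So VorY is not produced.
No activator is available at the *sibF* promoter, so *sibF* is not transcribed.
→ *sibF* is OFF in B.

A only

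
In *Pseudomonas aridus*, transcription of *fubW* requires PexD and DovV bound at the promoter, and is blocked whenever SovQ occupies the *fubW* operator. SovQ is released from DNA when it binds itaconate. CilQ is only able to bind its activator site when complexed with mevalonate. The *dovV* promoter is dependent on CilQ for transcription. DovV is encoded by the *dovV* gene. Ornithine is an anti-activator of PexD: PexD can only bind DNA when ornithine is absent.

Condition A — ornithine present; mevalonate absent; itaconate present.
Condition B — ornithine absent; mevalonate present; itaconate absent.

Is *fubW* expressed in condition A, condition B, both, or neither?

Condition A:
Ornithine is present, so PexD is inactive.
Mevalonate is absent, so CilQ is inactive.
Required activator CilQ is absent, so *dovV* is not transcribed.
So DovV is not produced.
Itaconate is present, so SovQ is inactive.
Required activator PexD is absent, so *fubW* is not transcribed.
→ *fubW* is OFF in A.
Condition B:
Ornithine is absent, so PexD is active.
Mevalonate is present, so CilQ is active.
No repressor is bound and CilQ is active, so *dovV* is transcribed.
So DovV is produced and active.
Itaconate is absent, so SovQ is active.
With repressor SovQ bound, *fubW* is not transcribed.
→ *fubW* is OFF in B.

neither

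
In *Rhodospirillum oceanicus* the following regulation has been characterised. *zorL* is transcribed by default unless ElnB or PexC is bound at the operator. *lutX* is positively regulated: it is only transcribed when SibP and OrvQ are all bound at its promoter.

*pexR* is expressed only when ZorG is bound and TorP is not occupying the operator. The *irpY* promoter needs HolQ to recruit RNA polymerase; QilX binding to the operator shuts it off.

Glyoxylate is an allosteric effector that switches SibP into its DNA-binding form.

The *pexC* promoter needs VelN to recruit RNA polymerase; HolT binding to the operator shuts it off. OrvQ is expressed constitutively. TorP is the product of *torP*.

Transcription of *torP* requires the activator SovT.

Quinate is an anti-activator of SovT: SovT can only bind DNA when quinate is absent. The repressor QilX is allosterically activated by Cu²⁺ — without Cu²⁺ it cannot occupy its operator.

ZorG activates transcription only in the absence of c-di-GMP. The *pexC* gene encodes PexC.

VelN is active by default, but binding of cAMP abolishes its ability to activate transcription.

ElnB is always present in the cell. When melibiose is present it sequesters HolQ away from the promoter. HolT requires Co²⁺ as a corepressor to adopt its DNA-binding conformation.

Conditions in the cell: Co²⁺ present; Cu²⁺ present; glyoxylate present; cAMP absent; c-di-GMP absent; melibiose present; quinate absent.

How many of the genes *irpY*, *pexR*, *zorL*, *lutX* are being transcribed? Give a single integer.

Melibiose is present, so HolQ is inactive.
Cu²⁺ is present, so QilX is active.
With repressor QilX bound, *irpY* is not transcribed.
→ *irpY* is OFF.
c-di-GMP is absent, so ZorG is active.
Quinate is absent, so SovT is active.
No repressor is bound and SovT is active, so *torP* is transcribed.
So TorP is produced and active.
With repressor TorP bound, *pexR* is not transcribed.
→ *pexR* is OFF.
ElnB is produced constitutively and is active.
Co²⁺ is present, so HolT is active.
cAMP is absent, so VelN is active.
With repressor HolT bound, *pexC* is not transcribed.
So PexC is not produced.
With repressor ElnB bound, *zorL* is not transcribed.
→ *zorL* is OFF.
Glyoxylate is present, so SibP is active.
OrvQ is produced constitutively and is active.
No repressor is bound and SibP and OrvQ are active, so *lutX* is transcribed.
→ *lutX* is ON.
1 of the 4 genes is transcribed.

1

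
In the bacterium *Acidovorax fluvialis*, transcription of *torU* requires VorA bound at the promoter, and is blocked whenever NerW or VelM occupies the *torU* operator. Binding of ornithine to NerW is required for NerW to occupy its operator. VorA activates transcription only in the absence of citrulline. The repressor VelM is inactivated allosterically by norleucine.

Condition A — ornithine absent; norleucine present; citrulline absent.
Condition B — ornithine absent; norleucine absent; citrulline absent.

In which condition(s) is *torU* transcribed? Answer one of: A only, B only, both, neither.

Condition A:
Ornithine is absent, so NerW is inactive.
Norleucine is present, so VelM is inactive.
Citrulline is absent, so VorA is active.
No repressor is bound and VorA is active, so *torU* is transcribed.
→ *torU* is ON in A.
Condition B:
Ornithine is absent, so NerW is inactive.
Norleucine is absent, so VelM is active.
Citrulline is absent, so VorA is active.
With repressor VelM bound, *torU* is not transcribed.
→ *torU* is OFF in B.

A only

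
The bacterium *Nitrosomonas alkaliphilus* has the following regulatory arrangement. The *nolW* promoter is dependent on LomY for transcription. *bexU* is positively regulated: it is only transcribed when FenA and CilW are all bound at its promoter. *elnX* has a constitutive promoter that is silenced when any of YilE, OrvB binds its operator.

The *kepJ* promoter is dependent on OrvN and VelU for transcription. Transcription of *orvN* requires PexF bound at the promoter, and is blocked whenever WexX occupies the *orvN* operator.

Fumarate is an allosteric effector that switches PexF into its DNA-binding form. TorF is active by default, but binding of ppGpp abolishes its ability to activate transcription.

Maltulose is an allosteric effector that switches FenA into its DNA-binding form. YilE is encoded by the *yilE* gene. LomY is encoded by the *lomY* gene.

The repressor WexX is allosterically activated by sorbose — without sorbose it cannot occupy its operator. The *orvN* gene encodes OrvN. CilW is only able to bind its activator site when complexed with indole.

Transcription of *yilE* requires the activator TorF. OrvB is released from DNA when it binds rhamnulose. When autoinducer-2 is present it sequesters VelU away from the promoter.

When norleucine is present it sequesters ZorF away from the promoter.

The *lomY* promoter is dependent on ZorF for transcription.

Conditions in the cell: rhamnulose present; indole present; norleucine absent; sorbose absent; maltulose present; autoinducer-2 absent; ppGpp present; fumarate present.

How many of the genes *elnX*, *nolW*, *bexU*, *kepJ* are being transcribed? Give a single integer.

4

ppGpp is present, so TorF is inactive.
Required activator TorF is absent, so *yilE* is not transcribed.
So YilE is not produced.
Rhamnulose is present, so OrvB is inactive.
With no repressor bound, *elnX* is transcribed.
→ *elnX* is ON.
Norleucine is absent, so ZorF is active.
No repressor is bound and ZorF is active, so *lomY* is transcribed.
So LomY is produced and active.
No repressor is bound and LomY is active, so *nolW* is transcribed.
→ *nolW* is ON.
Maltulose is present, so FenA is active.
Indole is present, so CilW is active.
No repressor is bound and FenA and CilW are active, so *bexU* is transcribed.
→ *bexU* is ON.
Fumarate is present, so PexF is active.
Sorbose is absent, so WexX is inactive.
No repressor is bound and PexF is active, so *orvN* is transcribed.
So OrvN is produced and active.
Autoinducer-2 is absent, so VelU is active.
No repressor is bound and OrvN and VelU are active, so *kepJ* is transcribed.
→ *kepJ* is ON.
4 of the 4 genes are transcribed.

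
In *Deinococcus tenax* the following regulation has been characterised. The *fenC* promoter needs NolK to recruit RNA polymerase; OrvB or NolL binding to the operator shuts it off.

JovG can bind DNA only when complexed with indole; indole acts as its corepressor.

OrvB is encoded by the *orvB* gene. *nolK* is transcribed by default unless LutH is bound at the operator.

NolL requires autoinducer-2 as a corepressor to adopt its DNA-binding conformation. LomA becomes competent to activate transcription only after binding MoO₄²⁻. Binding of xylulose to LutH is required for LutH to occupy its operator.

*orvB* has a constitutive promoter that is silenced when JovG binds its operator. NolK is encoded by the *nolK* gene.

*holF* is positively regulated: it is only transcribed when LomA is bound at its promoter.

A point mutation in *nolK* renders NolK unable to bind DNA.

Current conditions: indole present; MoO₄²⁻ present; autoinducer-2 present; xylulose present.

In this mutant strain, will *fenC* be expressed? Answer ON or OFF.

Indole is present, so JovG is active.
With repressor JovG bound, *orvB* is not transcribed.
So OrvB is not produced.
Autoinducer-2 is present, so NolL is active.
NolK is non-functional in this strain, so it has no effect.
With repressor NolL bound, *fenC* is not transcribed.

OFF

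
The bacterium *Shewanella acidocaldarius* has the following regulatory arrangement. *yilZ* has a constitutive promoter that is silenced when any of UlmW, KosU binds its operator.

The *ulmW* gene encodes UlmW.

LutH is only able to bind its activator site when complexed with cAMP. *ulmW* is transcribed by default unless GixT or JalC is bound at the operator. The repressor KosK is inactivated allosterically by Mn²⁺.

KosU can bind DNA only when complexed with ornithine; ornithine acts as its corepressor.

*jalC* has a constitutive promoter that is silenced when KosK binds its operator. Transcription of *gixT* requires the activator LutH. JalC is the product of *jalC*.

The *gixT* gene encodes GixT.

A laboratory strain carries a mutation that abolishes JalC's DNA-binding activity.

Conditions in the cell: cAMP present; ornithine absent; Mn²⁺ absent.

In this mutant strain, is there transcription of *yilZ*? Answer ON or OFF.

cAMP is present, so LutH is active.
No repressor is bound and LutH is active, so *gixT* is transcribed.
So GixT is produced and active.
JalC is non-functional in this strain, so it has no effect.
With repressor GixT bound, *ulmW* is not transcribed.
So UlmW is not produced.
Ornithine is absent, so KosU is inactive.
With no repressor bound, *yilZ* is transcribed.

ON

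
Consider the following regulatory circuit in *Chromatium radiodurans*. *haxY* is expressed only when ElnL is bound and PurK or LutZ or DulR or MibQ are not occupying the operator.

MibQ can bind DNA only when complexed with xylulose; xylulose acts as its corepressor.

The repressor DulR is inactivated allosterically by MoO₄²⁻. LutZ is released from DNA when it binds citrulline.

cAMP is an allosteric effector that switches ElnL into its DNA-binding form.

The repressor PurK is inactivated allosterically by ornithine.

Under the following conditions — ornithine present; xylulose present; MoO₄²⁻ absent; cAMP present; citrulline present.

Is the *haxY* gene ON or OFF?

OFF

Ornithine is present, so PurK is inactive.
Citrulline is present, so LutZ is inactive.
MoO₄²⁻ is absent, so DulR is active.
Xylulose is present, so MibQ is active.
cAMP is present, so ElnL is active.
With repressor DulR bound, *haxY* is not transcribed.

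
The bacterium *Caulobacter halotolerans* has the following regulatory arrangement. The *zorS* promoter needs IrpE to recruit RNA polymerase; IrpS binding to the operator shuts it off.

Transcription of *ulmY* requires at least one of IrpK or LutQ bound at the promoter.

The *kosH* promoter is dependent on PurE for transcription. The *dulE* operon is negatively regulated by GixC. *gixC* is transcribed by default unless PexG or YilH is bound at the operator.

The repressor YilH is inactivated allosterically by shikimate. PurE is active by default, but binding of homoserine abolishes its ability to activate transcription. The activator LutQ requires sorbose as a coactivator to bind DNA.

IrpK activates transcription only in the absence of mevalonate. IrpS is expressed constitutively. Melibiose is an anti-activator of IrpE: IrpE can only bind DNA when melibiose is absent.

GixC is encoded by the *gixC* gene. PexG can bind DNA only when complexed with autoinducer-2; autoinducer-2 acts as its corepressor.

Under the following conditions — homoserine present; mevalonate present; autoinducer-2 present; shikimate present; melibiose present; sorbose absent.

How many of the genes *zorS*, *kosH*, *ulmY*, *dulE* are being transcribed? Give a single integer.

1

Melibiose is present, so IrpE is inactive.
IrpS is produced constitutively and is active.
With repressor IrpS bound, *zorS* is not transcribed.
→ *zorS* is OFF.
Homoserine is present, so PurE is inactive.
Required activator PurE is absent, so *kosH* is not transcribed.
→ *kosH* is OFF.
Mevalonate is present, so IrpK is inactive.
Sorbose is absent, so LutQ is inactive.
No activator is available at the *ulmY* promoter, so *ulmY* is not transcribed.
→ *ulmY* is OFF.
Autoinducer-2 is present, so PexG is active.
Shikimate is present, so YilH is inactive.
With repressor PexG bound, *gixC* is not transcribed.
So GixC is not produced.
With no repressor bound, *dulE* is transcribed.
→ *dulE* is ON.
1 of the 4 genes is transcribed.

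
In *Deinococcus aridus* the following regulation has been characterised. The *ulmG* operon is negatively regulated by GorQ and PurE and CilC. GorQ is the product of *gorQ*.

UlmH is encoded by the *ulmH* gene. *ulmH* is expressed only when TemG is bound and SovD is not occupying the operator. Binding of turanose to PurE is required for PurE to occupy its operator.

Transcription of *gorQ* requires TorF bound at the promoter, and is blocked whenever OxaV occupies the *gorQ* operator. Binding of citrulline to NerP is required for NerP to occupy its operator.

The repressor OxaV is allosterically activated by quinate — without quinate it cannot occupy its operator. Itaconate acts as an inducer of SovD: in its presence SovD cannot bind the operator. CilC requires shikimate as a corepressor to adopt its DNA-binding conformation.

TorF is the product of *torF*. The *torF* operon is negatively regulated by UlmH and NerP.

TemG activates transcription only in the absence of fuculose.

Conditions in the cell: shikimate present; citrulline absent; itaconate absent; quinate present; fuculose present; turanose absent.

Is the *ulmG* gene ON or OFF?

Quinate is present, so OxaV is active.
Itaconate is absent, so SovD is active.
Fuculose is present, so TemG is inactive.
With repressor SovD bound, *ulmH* is not transcribed.
So UlmH is not produced.
Citrulline is absent, so NerP is inactive.
With no repressor bound, *torF* is transcribed.
So TorF is produced and active.
With repressor OxaV bound, *gorQ* is not transcribed.
So GorQ is not produced.
Turanose is absent, so PurE is inactive.
Shikimate is present, so CilC is active.
With repressor CilC bound, *ulmG* is not transcribed.

OFF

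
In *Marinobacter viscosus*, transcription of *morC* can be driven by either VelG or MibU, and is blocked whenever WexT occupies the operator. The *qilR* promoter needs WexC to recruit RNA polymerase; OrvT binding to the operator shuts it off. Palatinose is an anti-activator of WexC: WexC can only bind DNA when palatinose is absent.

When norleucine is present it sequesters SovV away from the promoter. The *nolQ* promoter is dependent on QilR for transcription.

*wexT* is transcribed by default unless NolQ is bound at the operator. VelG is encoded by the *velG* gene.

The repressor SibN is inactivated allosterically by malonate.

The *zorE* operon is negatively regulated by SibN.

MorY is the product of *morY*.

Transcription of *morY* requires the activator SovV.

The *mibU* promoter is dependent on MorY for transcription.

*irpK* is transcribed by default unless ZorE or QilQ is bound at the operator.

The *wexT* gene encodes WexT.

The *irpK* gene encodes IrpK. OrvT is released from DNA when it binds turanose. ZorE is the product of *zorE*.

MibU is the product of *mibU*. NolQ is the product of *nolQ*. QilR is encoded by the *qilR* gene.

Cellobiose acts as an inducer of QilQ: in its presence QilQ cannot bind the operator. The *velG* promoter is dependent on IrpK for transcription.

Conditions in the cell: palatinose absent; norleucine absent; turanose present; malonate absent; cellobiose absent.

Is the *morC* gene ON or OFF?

Turanose is present, so OrvT is inactive.
Palatinose is absent, so WexC is active.
No repressor is bound and WexC is active, so *qilR* is transcribed.
So QilR is produced and active.
No repressor is bound and QilR is active, so *nolQ* is transcribed.
So NolQ is produced and active.
With repressor NolQ bound, *wexT* is not transcribed.
So WexT is not produced.
Malonate is absent, so SibN is active.
With repressor SibN bound, *zorE* is not transcribed.
So ZorE is not produced.
Cellobiose is absent, so QilQ is active.
With repressor QilQ bound, *irpK* is not transcribed.
So IrpK is not produced.
Required activator IrpK is absent, so *velG* is not transcribed.
So VelG is not produced.
Norleucine is absent, so SovV is active.
No repressor is bound and SovV is active, so *morY* is transcribed.
So MorY is produced and active.
No repressor is bound and MorY is active, so *mibU* is transcribed.
So MibU is produced and active.
Activator MibU is present, so *morC* is transcribed.

ON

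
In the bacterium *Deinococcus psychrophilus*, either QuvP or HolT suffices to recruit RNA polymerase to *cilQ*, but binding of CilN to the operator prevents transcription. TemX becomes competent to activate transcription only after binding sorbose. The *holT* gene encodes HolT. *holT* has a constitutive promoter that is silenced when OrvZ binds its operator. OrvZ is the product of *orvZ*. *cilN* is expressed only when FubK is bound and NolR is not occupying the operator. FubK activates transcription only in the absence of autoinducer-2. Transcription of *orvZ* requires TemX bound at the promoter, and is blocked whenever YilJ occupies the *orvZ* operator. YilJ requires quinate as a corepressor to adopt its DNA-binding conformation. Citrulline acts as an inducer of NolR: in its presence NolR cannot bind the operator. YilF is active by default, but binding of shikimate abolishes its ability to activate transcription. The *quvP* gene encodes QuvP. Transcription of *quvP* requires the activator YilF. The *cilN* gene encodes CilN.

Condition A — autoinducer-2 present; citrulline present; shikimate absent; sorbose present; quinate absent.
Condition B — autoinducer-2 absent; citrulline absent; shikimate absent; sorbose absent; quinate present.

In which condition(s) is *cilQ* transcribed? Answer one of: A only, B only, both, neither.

both

Condition A:
Autoinducer-2 is present, so FubK is inactive.
Citrulline is present, so NolR is inactive.
Required activator FubK is absent, so *cilN* is not transcribed.
So CilN is not produced.
Shikimate is absent, so YilF is active.
No repressor is bound and YilF is active, so *quvP* is transcribed.
So QuvP is produced and active.
Sorbose is present, so TemX is active.
Quinate is absent, so YilJ is inactive.
No repressor is bound and TemX is active, so *orvZ* is transcribed.
So OrvZ is produced and active.
With repressor OrvZ bound, *holT* is not transcribed.
So HolT is not produced.
Activator QuvP is present, so *cilQ* is transcribed.
→ *cilQ* is ON in A.
Condition B:
Autoinducer-2 is absent, so FubK is active.
Citrulline is absent, so NolR is active.
With repressor NolR bound, *cilN* is not transcribed.
So CilN is not produced.
Shikimate is absent, so YilF is active.
No repressor is bound and YilF is active, so *quvP* is transcribed.
So QuvP is produced and active.
Sorbose is absent, so TemX is inactive.
Quinate is present, so YilJ is active.
With repressor YilJ bound, *orvZ* is not transcribed.
So OrvZ is not produced.
With no repressor bound, *holT* is transcribed.
So HolT is produced and active.
Activator QuvP is present, so *cilQ* is transcribed.
→ *cilQ* is ON in B.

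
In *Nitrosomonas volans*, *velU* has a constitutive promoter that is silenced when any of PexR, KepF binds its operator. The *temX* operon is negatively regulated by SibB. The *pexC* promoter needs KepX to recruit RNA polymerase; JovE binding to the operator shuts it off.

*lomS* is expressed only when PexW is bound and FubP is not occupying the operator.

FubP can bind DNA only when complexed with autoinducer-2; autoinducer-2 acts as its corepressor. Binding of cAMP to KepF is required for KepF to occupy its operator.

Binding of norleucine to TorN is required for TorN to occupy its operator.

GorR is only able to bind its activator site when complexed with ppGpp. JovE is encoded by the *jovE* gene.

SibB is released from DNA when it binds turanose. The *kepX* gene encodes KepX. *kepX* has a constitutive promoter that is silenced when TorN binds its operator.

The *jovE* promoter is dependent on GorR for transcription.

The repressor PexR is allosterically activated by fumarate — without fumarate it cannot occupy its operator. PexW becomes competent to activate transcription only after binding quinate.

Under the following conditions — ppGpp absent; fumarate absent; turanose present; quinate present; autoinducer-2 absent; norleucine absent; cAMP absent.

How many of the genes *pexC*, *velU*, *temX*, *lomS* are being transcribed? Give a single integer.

4

Norleucine is absent, so TorN is inactive.
With no repressor bound, *kepX* is transcribed.
So KepX is produced and active.
ppGpp is absent, so GorR is inactive.
Required activator GorR is absent, so *jovE* is not transcribed.
So JovE is not produced.
No repressor is bound and KepX is active, so *pexC* is transcribed.
→ *pexC* is ON.
Fumarate is absent, so PexR is inactive.
cAMP is absent, so KepF is inactive.
With no repressor bound, *velU* is transcribed.
→ *velU* is ON.
Turanose is present, so SibB is inactive.
With no repressor bound, *temX* is transcribed.
→ *temX* is ON.
Autoinducer-2 is absent, so FubP is inactive.
Quinate is present, so PexW is active.
No repressor is bound and PexW is active, so *lomS* is transcribed.
→ *lomS* is ON.
4 of the 4 genes are transcribed.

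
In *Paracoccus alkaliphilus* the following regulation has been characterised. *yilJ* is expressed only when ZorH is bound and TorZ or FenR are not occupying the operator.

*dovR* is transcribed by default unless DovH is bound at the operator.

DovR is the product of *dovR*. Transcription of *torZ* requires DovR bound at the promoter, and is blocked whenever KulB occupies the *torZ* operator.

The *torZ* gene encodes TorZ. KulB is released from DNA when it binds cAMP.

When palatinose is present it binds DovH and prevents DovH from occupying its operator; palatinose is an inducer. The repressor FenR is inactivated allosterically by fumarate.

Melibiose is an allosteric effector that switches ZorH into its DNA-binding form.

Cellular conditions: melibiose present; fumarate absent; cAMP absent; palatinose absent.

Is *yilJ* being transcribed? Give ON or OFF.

cAMP is absent, so KulB is active.
Palatinose is absent, so DovH is active.
With repressor DovH bound, *dovR* is not transcribed.
So DovR is not produced.
With repressor KulB bound, *torZ* is not transcribed.
So TorZ is not produced.
Melibiose is present, so ZorH is active.
Fumarate is absent, so FenR is active.
With repressor FenR bound, *yilJ* is not transcribed.

OFF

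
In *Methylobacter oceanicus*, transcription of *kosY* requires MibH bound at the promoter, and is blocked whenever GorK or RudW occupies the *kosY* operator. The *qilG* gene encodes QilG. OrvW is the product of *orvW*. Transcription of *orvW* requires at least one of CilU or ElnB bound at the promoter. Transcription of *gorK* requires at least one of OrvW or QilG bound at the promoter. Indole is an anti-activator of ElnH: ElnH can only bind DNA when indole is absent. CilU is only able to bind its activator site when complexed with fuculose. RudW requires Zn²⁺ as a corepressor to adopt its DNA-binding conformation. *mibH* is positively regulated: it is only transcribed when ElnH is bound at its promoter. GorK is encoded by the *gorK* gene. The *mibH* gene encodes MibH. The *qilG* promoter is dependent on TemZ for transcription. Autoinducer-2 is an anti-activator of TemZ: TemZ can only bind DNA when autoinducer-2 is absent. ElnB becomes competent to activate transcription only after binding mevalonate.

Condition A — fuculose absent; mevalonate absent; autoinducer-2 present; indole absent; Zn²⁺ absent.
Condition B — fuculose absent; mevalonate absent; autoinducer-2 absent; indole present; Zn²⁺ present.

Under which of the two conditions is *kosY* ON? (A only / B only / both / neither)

A only

Condition A:
Fuculose is absent, so CilU is inactive.
Mevalonate is absent, so ElnB is inactive.
No activator is available at the *orvW* promoter, so *orvW* is not transcribed.
So OrvW is not produced.
Autoinducer-2 is present, so TemZ is inactive.
Required activator TemZ is absent, so *qilG* is not transcribed.
So QilG is not produced.
No activator is available at the *gorK* promoter, so *gorK* is not transcribed.
So GorK is not produced.
Indole is absent, so ElnH is active.
No repressor is bound and ElnH is active, so *mibH* is transcribed.
So MibH is produced and active.
Zn²⁺ is absent, so RudW is inactive.
No repressor is bound and MibH is active, so *kosY* is transcribed.
→ *kosY* is ON in A.
Condition B:
Fuculose is absent, so CilU is inactive.
Mevalonate is absent, so ElnB is inactive.
No activator is available at the *orvW* promoter, so *orvW* is not transcribed.
So OrvW is not produced.
Autoinducer-2 is absent, so TemZ is active.
No repressor is bound and TemZ is active, so *qilG* is transcribed.
So QilG is produced and active.
Activator QilG is present, so *gorK* is transcribed.
So GorK is produced and active.
Indole is present, so ElnH is inactive.
Required activator ElnH is absent, so *mibH* is not transcribed.
So MibH is not produced.
Zn²⁺ is present, so RudW is active.
With repressor GorK bound, *kosY* is not transcribed.
→ *kosY* is OFF in B.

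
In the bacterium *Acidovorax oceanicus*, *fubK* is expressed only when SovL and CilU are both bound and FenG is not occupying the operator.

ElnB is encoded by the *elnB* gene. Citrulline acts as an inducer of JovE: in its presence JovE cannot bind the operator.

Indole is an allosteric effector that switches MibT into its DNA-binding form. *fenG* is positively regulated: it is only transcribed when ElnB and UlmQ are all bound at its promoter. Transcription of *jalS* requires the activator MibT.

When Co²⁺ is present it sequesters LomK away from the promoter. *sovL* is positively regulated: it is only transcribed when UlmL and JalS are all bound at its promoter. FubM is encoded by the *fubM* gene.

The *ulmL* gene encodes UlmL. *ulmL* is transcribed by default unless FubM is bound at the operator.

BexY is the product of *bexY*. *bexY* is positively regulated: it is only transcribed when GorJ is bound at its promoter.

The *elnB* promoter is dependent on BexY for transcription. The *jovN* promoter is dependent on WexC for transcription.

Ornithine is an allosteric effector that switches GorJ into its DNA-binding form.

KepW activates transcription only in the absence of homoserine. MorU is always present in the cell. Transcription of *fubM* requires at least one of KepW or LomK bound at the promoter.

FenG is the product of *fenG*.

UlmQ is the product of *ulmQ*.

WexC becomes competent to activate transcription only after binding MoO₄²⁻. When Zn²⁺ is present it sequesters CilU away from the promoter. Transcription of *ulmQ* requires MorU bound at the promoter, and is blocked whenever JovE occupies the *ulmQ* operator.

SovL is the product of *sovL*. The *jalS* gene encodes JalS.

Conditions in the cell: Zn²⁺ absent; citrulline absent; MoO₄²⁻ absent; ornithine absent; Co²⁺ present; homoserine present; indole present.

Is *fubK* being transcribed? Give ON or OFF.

Ornithine is absent, so GorJ is inactive.
Required activator GorJ is absent, so *bexY* is not transcribed.
So BexY is not produced.
Required activator BexY is absent, so *elnB* is not transcribed.
So ElnB is not produced.
Citrulline is absent, so JovE is active.
MorU is produced constitutively and is active.
With repressor JovE bound, *ulmQ* is not transcribed.
So UlmQ is not produced.
Required activator ElnB is absent, so *fenG* is not transcribed.
So FenG is not produced.
Homoserine is present, so KepW is inactive.
Co²⁺ is present, so LomK is inactive.
No activator is available at the *fubM* promoter, so *fubM* is not transcribed.
So FubM is not produced.
With no repressor bound, *ulmL* is transcribed.
So UlmL is produced and active.
Indole is present, so MibT is active.
No repressor is bound and MibT is active, so *jalS* is transcribed.
So JalS is produced and active.
No repressor is bound and UlmL and JalS are active, so *sovL* is transcribed.
So SovL is produced and active.
Zn²⁺ is absent, so CilU is active.
No repressor is bound and SovL and CilU are active, so *fubK* is transcribed.

ON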